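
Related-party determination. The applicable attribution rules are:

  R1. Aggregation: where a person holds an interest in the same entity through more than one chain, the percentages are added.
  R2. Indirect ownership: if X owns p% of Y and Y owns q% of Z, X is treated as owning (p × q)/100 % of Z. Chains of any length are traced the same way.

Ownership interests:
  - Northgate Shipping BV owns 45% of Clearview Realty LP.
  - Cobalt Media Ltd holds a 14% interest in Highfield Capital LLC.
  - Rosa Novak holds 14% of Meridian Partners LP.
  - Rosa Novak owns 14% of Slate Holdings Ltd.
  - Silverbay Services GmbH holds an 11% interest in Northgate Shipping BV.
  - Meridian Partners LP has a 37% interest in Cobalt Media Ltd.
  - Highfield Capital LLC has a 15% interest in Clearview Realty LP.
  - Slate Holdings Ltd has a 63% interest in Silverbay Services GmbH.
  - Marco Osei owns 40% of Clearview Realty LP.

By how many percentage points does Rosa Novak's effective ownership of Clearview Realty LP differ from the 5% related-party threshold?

4.45463

Chain via Meridian Partners LP → Cobalt Media Ltd → Highfield Capital LLC (R2): 14% × 37% × 14% × 15% = 0.10878% of Clearview Realty LP.
Chain via Slate Holdings Ltd → Silverbay Services GmbH → Northgate Shipping BV (R2): 14% × 63% × 11% × 45% = 0.43659% of Clearview Realty LP.
Aggregating (R1): 0.10878% + 0.43659% = 0.54537%.
0.54537% falls short of the 5% threshold by 4.45463 percentage points.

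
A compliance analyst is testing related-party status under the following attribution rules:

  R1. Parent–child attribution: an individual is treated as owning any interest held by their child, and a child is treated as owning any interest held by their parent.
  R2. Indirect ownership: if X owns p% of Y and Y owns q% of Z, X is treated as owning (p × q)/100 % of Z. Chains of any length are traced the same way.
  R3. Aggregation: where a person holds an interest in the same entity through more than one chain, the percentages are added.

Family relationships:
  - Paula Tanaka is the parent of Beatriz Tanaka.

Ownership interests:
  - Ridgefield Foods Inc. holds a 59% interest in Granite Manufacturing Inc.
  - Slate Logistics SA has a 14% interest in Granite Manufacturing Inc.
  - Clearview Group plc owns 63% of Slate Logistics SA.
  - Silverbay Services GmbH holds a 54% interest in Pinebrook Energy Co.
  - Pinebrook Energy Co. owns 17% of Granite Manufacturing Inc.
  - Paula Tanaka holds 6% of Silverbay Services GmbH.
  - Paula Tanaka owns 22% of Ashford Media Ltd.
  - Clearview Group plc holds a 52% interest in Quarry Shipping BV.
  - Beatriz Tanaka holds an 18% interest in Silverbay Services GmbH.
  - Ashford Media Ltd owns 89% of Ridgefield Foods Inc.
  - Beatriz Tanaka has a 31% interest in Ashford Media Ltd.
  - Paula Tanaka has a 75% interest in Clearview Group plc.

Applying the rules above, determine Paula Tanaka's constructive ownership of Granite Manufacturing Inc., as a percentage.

36.6485%

By parent–child attribution (R1), Paula Tanaka is treated as also owning Beatriz Tanaka's interest in Silverbay Services GmbH, giving 6% + 18% = 24%.
By parent–child attribution (R1), Paula Tanaka is treated as also owning Beatriz Tanaka's interest in Ashford Media Ltd, giving 22% + 31% = 53%.
Chain via Silverbay Services GmbH → Pinebrook Energy Co. (R2): 24% × 54% × 17% = 2.2032% of Granite Manufacturing Inc.
Chain via Ashford Media Ltd → Ridgefield Foods Inc. (R2): 53% × 89% × 59% = 27.8303% of Granite Manufacturing Inc.
Chain via Clearview Group plc → Slate Logistics SA (R2): 75% × 63% × 14% = 6.615% of Granite Manufacturing Inc.
Aggregating (R3): 2.2032% + 27.8303% + 6.615% = 36.6485%.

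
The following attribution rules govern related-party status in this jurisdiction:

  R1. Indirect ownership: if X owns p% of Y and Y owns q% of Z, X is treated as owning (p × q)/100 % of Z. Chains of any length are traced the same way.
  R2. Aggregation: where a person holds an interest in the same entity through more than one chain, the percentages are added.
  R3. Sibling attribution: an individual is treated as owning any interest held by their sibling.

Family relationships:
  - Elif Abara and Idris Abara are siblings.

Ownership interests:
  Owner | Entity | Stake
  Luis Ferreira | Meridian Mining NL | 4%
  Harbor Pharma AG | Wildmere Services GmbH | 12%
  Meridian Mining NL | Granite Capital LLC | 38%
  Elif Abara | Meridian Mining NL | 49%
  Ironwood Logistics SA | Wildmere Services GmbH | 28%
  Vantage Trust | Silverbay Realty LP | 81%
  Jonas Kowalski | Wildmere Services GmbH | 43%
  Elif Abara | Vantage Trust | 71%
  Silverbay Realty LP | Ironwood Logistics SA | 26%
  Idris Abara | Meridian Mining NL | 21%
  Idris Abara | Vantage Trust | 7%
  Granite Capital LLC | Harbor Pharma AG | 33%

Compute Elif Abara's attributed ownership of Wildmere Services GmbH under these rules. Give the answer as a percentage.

5.652864%

By sibling attribution (R3), Elif Abara is treated as also owning Idris Abara's interest in Meridian Mining NL, giving 49% + 21% = 70%.
By sibling attribution (R3), Elif Abara is treated as also owning Idris Abara's interest in Vantage Trust, giving 71% + 7% = 78%.
Chain via Meridian Mining NL → Granite Capital LLC → Harbor Pharma AG (R1): 70% × 38% × 33% × 12% = 1.05336% of Wildmere Services GmbH.
Chain via Vantage Trust → Silverbay Realty LP → Ironwood Logistics SA (R1): 78% × 81% × 26% × 28% = 4.599504% of Wildmere Services GmbH.
Aggregating (R2): 1.05336% + 4.599504% = 5.652864%.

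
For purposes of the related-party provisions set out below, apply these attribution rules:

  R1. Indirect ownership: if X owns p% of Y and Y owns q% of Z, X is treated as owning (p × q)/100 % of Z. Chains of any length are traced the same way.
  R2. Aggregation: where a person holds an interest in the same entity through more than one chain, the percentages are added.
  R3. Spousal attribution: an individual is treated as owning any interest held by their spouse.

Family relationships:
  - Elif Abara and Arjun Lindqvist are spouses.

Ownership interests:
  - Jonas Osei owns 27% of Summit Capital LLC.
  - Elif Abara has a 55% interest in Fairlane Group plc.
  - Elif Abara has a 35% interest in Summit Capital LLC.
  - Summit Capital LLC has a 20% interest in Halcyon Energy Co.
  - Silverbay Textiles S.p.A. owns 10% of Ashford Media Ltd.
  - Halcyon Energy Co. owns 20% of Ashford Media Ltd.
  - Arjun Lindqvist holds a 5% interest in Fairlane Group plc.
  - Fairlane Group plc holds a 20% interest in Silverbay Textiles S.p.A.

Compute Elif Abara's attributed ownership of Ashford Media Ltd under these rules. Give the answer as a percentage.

By spousal attribution (R3), Elif Abara is treated as also owning Arjun Lindqvist's interest in Fairlane Group plc, giving 55% + 5% = 60%.
Chain via Summit Capital LLC → Halcyon Energy Co. (R1): 35% × 20% × 20% = 1.4% of Ashford Media Ltd.
Chain via Fairlane Group plc → Silverbay Textiles S.p.A. (R1): 60% × 20% × 10% = 1.2% of Ashford Media Ltd.
Aggregating (R2): 1.4% + 1.2% = 2.6%.

2.6%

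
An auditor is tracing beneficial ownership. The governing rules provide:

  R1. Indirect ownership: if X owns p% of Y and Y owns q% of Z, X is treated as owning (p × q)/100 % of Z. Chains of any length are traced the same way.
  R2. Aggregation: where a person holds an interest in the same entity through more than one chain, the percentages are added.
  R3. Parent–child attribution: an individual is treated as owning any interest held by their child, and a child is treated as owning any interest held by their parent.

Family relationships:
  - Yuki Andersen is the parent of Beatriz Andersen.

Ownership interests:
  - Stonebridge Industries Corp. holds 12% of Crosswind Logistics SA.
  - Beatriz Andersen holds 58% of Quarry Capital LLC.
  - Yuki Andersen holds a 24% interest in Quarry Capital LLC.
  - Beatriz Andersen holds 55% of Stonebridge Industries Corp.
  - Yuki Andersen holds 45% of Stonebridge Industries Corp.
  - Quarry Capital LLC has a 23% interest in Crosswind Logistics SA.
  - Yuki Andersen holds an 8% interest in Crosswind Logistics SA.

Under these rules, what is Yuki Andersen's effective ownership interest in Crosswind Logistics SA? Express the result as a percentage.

38.86%

By parent–child attribution (R3), Yuki Andersen is treated as also owning Beatriz Andersen's interest in Stonebridge Industries Corp, giving 45% + 55% = 100%.
By parent–child attribution (R3), Yuki Andersen is treated as also owning Beatriz Andersen's interest in Quarry Capital LLC, giving 24% + 58% = 82%.
Chain via Stonebridge Industries Corp. (R1): 100% × 12% = 12% of Crosswind Logistics SA.
Chain via Quarry Capital LLC (R1): 82% × 23% = 18.86% of Crosswind Logistics SA.
Direct interest in Crosswind Logistics SA: 8%.
Aggregating (R2): 12% + 18.86% + 8% = 38.86%.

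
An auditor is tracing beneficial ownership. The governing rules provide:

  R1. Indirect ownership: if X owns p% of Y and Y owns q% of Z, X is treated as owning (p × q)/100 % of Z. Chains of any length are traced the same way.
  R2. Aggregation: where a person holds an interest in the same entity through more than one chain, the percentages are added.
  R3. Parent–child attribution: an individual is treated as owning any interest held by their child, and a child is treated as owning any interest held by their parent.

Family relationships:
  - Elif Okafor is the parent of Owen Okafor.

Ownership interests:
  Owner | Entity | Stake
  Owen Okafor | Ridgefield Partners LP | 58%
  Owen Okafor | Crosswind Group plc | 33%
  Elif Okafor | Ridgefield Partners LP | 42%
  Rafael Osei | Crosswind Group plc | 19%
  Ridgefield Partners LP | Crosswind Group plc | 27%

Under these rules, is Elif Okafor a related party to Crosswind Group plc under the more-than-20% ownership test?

By parent–child attribution (R3), Elif Okafor is treated as also owning Owen Okafor's interest in Ridgefield Partners LP, giving 42% + 58% = 100%.
By parent–child attribution (R3), Elif Okafor is treated as owning Owen Okafor's 33% interest in Crosswind Group plc.
Chain via Ridgefield Partners LP (R1): 100% × 27% = 27% of Crosswind Group plc.
Direct interest in Crosswind Group plc: 33%.
Aggregating (R2): 27% + 33% = 60%.
60% exceeds the 20% threshold, so Elif is a related party to Crosswind Group plc.

Yes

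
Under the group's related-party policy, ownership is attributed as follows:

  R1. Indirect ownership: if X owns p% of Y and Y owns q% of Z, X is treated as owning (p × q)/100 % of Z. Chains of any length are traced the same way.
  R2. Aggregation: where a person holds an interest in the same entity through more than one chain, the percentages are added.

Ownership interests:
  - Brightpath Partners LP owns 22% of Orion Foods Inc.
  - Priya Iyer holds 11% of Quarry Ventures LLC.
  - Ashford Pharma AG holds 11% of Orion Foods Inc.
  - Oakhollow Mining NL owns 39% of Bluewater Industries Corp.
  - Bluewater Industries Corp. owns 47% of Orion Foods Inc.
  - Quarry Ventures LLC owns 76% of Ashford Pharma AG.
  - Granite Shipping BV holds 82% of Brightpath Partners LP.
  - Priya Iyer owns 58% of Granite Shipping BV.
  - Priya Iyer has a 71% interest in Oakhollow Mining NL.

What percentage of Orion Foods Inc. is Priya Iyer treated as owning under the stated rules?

Chain via Quarry Ventures LLC → Ashford Pharma AG (R1): 11% × 76% × 11% = 0.9196% of Orion Foods Inc.
Chain via Granite Shipping BV → Brightpath Partners LP (R1): 58% × 82% × 22% = 10.4632% of Orion Foods Inc.
Chain via Oakhollow Mining NL → Bluewater Industries Corp. (R1): 71% × 39% × 47% = 13.0143% of Orion Foods Inc.
Aggregating (R2): 0.9196% + 10.4632% + 13.0143% = 24.3971%.

24.3971%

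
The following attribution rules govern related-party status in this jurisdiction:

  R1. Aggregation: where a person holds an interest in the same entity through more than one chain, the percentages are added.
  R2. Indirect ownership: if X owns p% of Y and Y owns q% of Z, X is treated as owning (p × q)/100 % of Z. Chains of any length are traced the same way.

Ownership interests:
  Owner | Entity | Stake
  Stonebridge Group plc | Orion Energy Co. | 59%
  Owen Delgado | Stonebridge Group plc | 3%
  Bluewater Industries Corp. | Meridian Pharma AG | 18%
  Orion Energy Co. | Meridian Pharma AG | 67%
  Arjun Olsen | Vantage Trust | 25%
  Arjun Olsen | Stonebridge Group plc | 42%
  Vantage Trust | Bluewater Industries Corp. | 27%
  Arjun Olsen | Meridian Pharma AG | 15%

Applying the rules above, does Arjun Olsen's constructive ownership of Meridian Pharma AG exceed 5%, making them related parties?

Yes

Chain via Vantage Trust → Bluewater Industries Corp. (R2): 25% × 27% × 18% = 1.215% of Meridian Pharma AG.
Chain via Stonebridge Group plc → Orion Energy Co. (R2): 42% × 59% × 67% = 16.6026% of Meridian Pharma AG.
Direct interest in Meridian Pharma AG: 15%.
Aggregating (R1): 1.215% + 16.6026% + 15% = 32.8176%.
32.8176% exceeds the 5% threshold, so Arjun is a related party to Meridian Pharma AG.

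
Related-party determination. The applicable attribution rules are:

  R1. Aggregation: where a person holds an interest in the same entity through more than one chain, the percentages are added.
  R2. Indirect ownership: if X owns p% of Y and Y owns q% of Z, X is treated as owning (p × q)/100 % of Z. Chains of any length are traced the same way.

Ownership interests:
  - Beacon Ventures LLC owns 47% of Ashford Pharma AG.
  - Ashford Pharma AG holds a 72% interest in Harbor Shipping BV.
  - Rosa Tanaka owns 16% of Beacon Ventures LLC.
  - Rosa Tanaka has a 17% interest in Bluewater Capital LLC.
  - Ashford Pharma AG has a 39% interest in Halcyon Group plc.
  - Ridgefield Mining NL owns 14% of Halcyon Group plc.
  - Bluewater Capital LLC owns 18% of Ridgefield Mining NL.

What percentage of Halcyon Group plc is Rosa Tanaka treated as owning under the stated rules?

3.3612%

Chain via Bluewater Capital LLC → Ridgefield Mining NL (R2): 17% × 18% × 14% = 0.4284% of Halcyon Group plc.
Chain via Beacon Ventures LLC → Ashford Pharma AG (R2): 16% × 47% × 39% = 2.9328% of Halcyon Group plc.
Aggregating (R1): 0.4284% + 2.9328% = 3.3612%.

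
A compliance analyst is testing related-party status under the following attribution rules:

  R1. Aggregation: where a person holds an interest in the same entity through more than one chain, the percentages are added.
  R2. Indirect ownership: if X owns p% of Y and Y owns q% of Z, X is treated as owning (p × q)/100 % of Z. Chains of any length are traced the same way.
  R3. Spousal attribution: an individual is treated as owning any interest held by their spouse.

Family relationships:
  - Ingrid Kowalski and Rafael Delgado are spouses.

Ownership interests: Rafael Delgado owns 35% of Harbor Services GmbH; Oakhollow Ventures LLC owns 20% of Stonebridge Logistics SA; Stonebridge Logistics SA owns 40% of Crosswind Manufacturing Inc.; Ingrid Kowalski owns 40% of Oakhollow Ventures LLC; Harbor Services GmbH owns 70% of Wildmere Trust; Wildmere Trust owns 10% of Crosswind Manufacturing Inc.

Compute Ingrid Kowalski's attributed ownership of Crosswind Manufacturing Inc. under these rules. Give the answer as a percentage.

By spousal attribution (R3), Ingrid Kowalski is treated as owning Rafael Delgado's 35% interest in Harbor Services GmbH.
Chain via Oakhollow Ventures LLC → Stonebridge Logistics SA (R2): 40% × 20% × 40% = 3.2% of Crosswind Manufacturing Inc.
Chain via Harbor Services GmbH → Wildmere Trust (R2): 35% × 70% × 10% = 2.45% of Crosswind Manufacturing Inc.
Aggregating (R1): 3.2% + 2.45% = 5.65%.

5.65%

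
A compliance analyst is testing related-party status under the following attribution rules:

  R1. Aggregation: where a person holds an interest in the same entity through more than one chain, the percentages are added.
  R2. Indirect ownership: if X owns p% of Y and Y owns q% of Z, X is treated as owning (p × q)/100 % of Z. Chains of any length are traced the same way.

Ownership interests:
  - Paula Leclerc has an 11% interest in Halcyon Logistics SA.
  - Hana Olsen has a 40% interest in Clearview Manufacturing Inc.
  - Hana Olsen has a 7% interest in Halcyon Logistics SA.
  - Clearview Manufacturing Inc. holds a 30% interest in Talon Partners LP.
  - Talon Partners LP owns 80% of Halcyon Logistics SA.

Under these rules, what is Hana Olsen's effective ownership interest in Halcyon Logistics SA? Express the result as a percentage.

Chain via Clearview Manufacturing Inc. → Talon Partners LP (R2): 40% × 30% × 80% = 9.6% of Halcyon Logistics SA.
Direct interest in Halcyon Logistics SA: 7%.
Aggregating (R1): 9.6% + 7% = 16.6%.

16.6%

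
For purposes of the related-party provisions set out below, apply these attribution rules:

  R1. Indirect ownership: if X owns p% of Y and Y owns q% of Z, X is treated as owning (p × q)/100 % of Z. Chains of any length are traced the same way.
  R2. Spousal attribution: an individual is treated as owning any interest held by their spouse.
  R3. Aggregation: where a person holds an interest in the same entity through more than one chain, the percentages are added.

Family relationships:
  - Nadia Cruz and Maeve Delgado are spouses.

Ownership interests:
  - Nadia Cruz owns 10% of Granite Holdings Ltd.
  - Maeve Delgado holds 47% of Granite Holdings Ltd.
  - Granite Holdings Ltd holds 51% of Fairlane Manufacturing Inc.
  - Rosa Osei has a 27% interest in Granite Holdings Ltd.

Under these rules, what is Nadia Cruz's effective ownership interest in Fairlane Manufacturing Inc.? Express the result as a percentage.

29.07%

By spousal attribution (R2), Nadia Cruz is treated as also owning Maeve Delgado's interest in Granite Holdings Ltd, giving 10% + 47% = 57%.
Chain via Granite Holdings Ltd (R1): 57% × 51% = 29.07% of Fairlane Manufacturing Inc.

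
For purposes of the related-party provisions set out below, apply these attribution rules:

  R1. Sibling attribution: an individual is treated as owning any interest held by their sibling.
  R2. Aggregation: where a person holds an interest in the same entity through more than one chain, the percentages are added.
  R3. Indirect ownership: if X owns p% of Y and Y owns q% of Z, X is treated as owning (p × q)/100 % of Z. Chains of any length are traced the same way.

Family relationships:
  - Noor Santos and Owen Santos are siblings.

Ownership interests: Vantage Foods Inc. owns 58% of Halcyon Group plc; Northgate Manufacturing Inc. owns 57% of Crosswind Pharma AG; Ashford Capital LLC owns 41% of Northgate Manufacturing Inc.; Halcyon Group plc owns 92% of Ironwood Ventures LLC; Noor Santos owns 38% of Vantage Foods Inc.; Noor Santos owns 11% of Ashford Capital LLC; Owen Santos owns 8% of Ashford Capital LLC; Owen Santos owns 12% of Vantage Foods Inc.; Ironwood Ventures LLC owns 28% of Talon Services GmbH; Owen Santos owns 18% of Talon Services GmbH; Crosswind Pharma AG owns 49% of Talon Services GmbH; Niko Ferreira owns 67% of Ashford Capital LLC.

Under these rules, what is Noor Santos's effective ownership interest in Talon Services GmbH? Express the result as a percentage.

27.646147%

By sibling attribution (R1), Noor Santos is treated as also owning Owen Santos's interest in Vantage Foods Inc, giving 38% + 12% = 50%.
By sibling attribution (R1), Noor Santos is treated as also owning Owen Santos's interest in Ashford Capital LLC, giving 11% + 8% = 19%.
By sibling attribution (R1), Noor Santos is treated as owning Owen Santos's 18% interest in Talon Services GmbH.
Chain via Vantage Foods Inc. → Halcyon Group plc → Ironwood Ventures LLC (R3): 50% × 58% × 92% × 28% = 7.4704% of Talon Services GmbH.
Chain via Ashford Capital LLC → Northgate Manufacturing Inc. → Crosswind Pharma AG (R3): 19% × 41% × 57% × 49% = 2.175747% of Talon Services GmbH.
Direct interest in Talon Services GmbH: 18%.
Aggregating (R2): 7.4704% + 2.175747% + 18% = 27.646147%.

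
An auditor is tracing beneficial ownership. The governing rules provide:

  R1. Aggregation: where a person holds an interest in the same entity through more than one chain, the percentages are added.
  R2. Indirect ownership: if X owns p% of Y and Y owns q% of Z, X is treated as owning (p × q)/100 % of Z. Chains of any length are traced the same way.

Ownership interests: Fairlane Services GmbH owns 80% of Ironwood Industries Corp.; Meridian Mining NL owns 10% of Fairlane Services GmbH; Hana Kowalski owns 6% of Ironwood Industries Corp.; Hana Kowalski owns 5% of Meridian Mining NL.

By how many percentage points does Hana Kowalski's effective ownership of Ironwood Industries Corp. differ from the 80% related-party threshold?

Chain via Meridian Mining NL → Fairlane Services GmbH (R2): 5% × 10% × 80% = 0.4% of Ironwood Industries Corp.
Direct interest in Ironwood Industries Corp: 6%.
Aggregating (R1): 0.4% + 6% = 6.4%.
6.4% falls short of the 80% threshold by 73.6 percentage points.

73.6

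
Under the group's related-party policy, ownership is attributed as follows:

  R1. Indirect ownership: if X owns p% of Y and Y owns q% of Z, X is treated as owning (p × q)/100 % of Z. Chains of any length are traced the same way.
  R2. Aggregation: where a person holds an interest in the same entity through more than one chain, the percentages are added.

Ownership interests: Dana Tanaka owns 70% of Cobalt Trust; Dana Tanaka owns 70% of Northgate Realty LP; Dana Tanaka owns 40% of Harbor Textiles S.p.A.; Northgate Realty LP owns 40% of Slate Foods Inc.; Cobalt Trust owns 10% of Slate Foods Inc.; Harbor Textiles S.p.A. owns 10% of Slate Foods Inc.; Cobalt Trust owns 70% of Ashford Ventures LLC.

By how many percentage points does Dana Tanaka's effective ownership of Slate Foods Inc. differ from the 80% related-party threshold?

Chain via Cobalt Trust (R1): 70% × 10% = 7% of Slate Foods Inc.
Chain via Harbor Textiles S.p.A. (R1): 40% × 10% = 4% of Slate Foods Inc.
Chain via Northgate Realty LP (R1): 70% × 40% = 28% of Slate Foods Inc.
Aggregating (R2): 7% + 4% + 28% = 39%.
39% falls short of the 80% threshold by 41 percentage points.

41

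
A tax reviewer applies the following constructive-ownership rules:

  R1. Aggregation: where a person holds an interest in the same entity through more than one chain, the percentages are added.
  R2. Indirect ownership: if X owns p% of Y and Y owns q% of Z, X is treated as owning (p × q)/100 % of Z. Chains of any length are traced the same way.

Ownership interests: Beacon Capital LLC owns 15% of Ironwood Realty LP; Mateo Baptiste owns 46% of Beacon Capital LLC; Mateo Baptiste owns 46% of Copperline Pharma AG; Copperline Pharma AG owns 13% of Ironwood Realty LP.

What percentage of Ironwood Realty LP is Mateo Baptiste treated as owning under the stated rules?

12.88%

Chain via Beacon Capital LLC (R2): 46% × 15% = 6.9% of Ironwood Realty LP.
Chain via Copperline Pharma AG (R2): 46% × 13% = 5.98% of Ironwood Realty LP.
Aggregating (R1): 6.9% + 5.98% = 12.88%.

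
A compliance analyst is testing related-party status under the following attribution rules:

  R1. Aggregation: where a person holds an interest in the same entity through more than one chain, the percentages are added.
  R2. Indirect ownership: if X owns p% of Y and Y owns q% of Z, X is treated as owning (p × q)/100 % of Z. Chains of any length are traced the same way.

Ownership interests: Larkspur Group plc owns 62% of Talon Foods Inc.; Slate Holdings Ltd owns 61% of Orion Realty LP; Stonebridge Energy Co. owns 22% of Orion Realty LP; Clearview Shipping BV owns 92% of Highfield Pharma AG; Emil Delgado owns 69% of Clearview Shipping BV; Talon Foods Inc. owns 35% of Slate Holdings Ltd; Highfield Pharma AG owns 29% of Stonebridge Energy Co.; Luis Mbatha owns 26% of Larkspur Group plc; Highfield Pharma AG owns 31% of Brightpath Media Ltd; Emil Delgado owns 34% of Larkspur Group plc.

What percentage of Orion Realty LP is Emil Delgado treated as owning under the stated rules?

8.550604%

Chain via Larkspur Group plc → Talon Foods Inc. → Slate Holdings Ltd (R2): 34% × 62% × 35% × 61% = 4.50058% of Orion Realty LP.
Chain via Clearview Shipping BV → Highfield Pharma AG → Stonebridge Energy Co. (R2): 69% × 92% × 29% × 22% = 4.050024% of Orion Realty LP.
Aggregating (R1): 4.50058% + 4.050024% = 8.550604%.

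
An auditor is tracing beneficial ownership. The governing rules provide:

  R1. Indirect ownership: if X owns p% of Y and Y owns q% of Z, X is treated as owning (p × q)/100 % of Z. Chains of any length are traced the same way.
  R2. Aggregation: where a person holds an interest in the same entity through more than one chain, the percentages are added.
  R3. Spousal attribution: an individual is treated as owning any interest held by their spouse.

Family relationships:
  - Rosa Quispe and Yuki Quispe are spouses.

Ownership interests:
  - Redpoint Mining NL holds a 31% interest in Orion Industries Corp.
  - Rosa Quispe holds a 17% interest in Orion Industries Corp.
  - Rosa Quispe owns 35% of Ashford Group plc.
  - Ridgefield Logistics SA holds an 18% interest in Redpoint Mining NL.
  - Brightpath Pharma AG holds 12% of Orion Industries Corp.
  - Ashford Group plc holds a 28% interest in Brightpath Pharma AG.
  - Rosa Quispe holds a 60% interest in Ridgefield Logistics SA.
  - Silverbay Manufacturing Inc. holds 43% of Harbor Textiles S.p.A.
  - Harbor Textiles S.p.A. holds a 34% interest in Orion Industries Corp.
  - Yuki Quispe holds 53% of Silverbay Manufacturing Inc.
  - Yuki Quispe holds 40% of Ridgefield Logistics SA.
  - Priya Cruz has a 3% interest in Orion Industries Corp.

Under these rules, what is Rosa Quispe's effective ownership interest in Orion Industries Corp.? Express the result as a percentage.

By spousal attribution (R3), Rosa Quispe is treated as also owning Yuki Quispe's interest in Ridgefield Logistics SA, giving 60% + 40% = 100%.
By spousal attribution (R3), Rosa Quispe is treated as owning Yuki Quispe's 53% interest in Silverbay Manufacturing Inc.
Chain via Ridgefield Logistics SA → Redpoint Mining NL (R1): 100% × 18% × 31% = 5.58% of Orion Industries Corp.
Chain via Ashford Group plc → Brightpath Pharma AG (R1): 35% × 28% × 12% = 1.176% of Orion Industries Corp.
Direct interest in Orion Industries Corp: 17%.
Chain via Silverbay Manufacturing Inc. → Harbor Textiles S.p.A. (R1): 53% × 43% × 34% = 7.7486% of Orion Industries Corp.
Aggregating (R2): 5.58% + 1.176% + 17% + 7.7486% = 31.5046%.

31.5046%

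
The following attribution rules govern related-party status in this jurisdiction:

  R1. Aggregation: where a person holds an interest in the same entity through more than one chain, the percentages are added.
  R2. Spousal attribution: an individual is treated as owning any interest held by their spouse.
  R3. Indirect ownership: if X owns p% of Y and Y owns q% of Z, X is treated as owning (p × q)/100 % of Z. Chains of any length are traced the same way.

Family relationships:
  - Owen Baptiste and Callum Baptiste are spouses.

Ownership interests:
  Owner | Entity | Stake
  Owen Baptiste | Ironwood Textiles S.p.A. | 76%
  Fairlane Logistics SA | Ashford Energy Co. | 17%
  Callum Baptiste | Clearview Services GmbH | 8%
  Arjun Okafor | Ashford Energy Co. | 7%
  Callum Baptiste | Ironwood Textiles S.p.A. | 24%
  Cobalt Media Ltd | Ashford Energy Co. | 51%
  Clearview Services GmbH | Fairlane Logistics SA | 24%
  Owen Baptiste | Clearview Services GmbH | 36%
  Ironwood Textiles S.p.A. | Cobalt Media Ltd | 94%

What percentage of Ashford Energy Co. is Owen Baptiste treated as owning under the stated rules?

49.7352%

By spousal attribution (R2), Owen Baptiste is treated as also owning Callum Baptiste's interest in Ironwood Textiles S.p.A, giving 76% + 24% = 100%.
By spousal attribution (R2), Owen Baptiste is treated as also owning Callum Baptiste's interest in Clearview Services GmbH, giving 36% + 8% = 44%.
Chain via Ironwood Textiles S.p.A. → Cobalt Media Ltd (R3): 100% × 94% × 51% = 47.94% of Ashford Energy Co.
Chain via Clearview Services GmbH → Fairlane Logistics SA (R3): 44% × 24% × 17% = 1.7952% of Ashford Energy Co.
Aggregating (R1): 47.94% + 1.7952% = 49.7352%.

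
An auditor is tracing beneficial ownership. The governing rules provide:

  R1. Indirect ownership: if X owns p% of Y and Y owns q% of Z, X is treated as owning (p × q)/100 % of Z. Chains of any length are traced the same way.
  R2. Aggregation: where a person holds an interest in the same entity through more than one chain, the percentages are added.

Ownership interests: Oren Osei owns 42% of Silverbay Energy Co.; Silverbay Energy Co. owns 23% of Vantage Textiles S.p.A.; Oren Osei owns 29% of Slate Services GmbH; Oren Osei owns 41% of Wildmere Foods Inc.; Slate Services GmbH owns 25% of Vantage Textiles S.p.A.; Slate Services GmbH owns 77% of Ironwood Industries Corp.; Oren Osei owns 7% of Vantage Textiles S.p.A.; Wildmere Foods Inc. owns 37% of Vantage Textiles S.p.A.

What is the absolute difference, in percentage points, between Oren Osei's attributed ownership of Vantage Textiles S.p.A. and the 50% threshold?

10.92

Chain via Slate Services GmbH (R1): 29% × 25% = 7.25% of Vantage Textiles S.p.A.
Chain via Wildmere Foods Inc. (R1): 41% × 37% = 15.17% of Vantage Textiles S.p.A.
Chain via Silverbay Energy Co. (R1): 42% × 23% = 9.66% of Vantage Textiles S.p.A.
Direct interest in Vantage Textiles S.p.A: 7%.
Aggregating (R2): 7.25% + 15.17% + 9.66% + 7% = 39.08%.
39.08% falls short of the 50% threshold by 10.92 percentage points.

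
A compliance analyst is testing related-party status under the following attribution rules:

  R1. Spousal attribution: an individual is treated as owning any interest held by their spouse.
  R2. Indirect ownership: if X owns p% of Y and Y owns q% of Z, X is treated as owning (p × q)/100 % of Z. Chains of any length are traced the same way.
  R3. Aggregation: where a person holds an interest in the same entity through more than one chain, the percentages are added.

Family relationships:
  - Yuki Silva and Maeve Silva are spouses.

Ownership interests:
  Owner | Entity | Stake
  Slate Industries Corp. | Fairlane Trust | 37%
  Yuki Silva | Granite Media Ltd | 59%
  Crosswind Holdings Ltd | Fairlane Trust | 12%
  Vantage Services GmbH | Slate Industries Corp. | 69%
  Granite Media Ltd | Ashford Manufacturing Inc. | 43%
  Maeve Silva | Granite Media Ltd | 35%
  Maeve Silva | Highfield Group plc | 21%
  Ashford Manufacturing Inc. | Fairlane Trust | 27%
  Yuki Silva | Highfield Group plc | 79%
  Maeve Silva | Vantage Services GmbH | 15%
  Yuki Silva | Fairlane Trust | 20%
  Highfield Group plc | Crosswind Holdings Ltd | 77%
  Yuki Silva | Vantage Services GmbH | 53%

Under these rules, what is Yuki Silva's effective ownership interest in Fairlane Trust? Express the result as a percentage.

By spousal attribution (R1), Yuki Silva is treated as also owning Maeve Silva's interest in Highfield Group plc, giving 79% + 21% = 100%.
By spousal attribution (R1), Yuki Silva is treated as also owning Maeve Silva's interest in Granite Media Ltd, giving 59% + 35% = 94%.
By spousal attribution (R1), Yuki Silva is treated as also owning Maeve Silva's interest in Vantage Services GmbH, giving 53% + 15% = 68%.
Chain via Highfield Group plc → Crosswind Holdings Ltd (R2): 100% × 77% × 12% = 9.24% of Fairlane Trust.
Chain via Granite Media Ltd → Ashford Manufacturing Inc. (R2): 94% × 43% × 27% = 10.9134% of Fairlane Trust.
Chain via Vantage Services GmbH → Slate Industries Corp. (R2): 68% × 69% × 37% = 17.3604% of Fairlane Trust.
Direct interest in Fairlane Trust: 20%.
Aggregating (R3): 9.24% + 10.9134% + 17.3604% + 20% = 57.5138%.

57.5138%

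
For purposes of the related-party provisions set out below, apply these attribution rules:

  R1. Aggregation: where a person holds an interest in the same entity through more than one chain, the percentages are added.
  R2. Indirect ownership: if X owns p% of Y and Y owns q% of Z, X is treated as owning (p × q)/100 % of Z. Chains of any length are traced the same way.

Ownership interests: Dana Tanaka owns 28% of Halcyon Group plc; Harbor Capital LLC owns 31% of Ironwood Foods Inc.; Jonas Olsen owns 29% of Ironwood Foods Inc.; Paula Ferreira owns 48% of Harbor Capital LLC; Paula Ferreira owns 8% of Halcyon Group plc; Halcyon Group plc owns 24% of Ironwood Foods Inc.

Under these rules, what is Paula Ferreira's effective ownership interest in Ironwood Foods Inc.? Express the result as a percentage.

16.8%

Chain via Harbor Capital LLC (R2): 48% × 31% = 14.88% of Ironwood Foods Inc.
Chain via Halcyon Group plc (R2): 8% × 24% = 1.92% of Ironwood Foods Inc.
Aggregating (R1): 14.88% + 1.92% = 16.8%.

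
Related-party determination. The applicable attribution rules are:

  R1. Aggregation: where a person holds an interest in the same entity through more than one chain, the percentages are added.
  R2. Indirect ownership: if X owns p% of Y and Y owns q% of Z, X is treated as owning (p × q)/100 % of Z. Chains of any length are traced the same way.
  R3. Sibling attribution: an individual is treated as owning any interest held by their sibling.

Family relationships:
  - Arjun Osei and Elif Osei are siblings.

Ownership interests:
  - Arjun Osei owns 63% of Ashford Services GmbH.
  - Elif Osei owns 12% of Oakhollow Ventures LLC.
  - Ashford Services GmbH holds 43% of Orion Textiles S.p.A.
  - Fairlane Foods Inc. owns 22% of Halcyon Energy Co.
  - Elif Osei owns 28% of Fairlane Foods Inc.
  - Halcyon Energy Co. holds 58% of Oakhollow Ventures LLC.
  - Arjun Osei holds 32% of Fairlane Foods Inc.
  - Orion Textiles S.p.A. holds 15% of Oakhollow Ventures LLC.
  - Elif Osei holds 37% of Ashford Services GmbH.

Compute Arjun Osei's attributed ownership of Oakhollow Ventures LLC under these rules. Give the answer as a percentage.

26.106%

By sibling attribution (R3), Arjun Osei is treated as also owning Elif Osei's interest in Ashford Services GmbH, giving 63% + 37% = 100%.
By sibling attribution (R3), Arjun Osei is treated as also owning Elif Osei's interest in Fairlane Foods Inc, giving 32% + 28% = 60%.
By sibling attribution (R3), Arjun Osei is treated as owning Elif Osei's 12% interest in Oakhollow Ventures LLC.
Chain via Ashford Services GmbH → Orion Textiles S.p.A. (R2): 100% × 43% × 15% = 6.45% of Oakhollow Ventures LLC.
Chain via Fairlane Foods Inc. → Halcyon Energy Co. (R2): 60% × 22% × 58% = 7.656% of Oakhollow Ventures LLC.
Direct interest in Oakhollow Ventures LLC: 12%.
Aggregating (R1): 6.45% + 7.656% + 12% = 26.106%.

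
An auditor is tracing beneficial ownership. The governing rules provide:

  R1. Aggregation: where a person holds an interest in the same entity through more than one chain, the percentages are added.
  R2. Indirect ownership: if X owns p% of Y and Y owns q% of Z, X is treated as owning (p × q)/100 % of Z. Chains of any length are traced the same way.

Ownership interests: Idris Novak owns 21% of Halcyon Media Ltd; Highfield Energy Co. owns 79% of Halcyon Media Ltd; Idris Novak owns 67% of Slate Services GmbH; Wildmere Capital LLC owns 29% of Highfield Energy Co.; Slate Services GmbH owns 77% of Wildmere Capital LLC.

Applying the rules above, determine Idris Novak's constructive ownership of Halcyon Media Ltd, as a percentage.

32.819269%

Chain via Slate Services GmbH → Wildmere Capital LLC → Highfield Energy Co. (R2): 67% × 77% × 29% × 79% = 11.819269% of Halcyon Media Ltd.
Direct interest in Halcyon Media Ltd: 21%.
Aggregating (R1): 11.819269% + 21% = 32.819269%.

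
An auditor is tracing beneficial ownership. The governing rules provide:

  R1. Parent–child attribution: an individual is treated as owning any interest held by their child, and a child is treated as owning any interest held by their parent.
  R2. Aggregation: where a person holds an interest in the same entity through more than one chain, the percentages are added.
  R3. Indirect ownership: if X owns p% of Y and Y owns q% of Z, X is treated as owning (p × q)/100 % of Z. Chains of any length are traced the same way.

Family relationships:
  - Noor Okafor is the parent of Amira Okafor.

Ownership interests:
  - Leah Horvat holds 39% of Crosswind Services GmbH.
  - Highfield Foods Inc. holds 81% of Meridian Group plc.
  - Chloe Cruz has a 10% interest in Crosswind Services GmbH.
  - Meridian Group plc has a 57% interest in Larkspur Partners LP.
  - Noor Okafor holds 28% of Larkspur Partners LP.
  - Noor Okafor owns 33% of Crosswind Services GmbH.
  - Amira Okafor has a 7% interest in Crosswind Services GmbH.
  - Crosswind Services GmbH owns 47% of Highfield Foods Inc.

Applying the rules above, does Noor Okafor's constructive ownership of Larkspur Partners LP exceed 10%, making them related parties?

By parent–child attribution (R1), Noor Okafor is treated as also owning Amira Okafor's interest in Crosswind Services GmbH, giving 33% + 7% = 40%.
Chain via Crosswind Services GmbH → Highfield Foods Inc. → Meridian Group plc (R3): 40% × 47% × 81% × 57% = 8.67996% of Larkspur Partners LP.
Direct interest in Larkspur Partners LP: 28%.
Aggregating (R2): 8.67996% + 28% = 36.67996%.
36.67996% exceeds the 10% threshold, so Noor is a related party to Larkspur Partners LP.

Yes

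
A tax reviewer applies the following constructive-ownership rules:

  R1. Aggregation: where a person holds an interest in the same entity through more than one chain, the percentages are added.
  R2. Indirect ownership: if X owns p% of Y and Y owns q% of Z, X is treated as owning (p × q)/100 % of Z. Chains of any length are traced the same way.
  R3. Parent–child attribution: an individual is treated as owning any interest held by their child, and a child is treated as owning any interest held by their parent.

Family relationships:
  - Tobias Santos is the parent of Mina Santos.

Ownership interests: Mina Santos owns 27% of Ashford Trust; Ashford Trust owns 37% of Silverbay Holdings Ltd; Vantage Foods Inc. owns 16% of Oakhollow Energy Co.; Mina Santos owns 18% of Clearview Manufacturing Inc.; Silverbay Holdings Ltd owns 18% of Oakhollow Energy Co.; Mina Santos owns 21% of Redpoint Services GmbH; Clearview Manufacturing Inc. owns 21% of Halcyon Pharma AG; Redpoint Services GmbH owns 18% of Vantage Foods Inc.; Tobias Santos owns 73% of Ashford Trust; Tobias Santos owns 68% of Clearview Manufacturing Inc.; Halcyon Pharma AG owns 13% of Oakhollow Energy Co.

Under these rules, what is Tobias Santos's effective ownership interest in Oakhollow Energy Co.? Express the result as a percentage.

By parent–child attribution (R3), Tobias Santos is treated as also owning Mina Santos's interest in Clearview Manufacturing Inc, giving 68% + 18% = 86%.
By parent–child attribution (R3), Tobias Santos is treated as also owning Mina Santos's interest in Ashford Trust, giving 73% + 27% = 100%.
By parent–child attribution (R3), Tobias Santos is treated as owning Mina Santos's 21% interest in Redpoint Services GmbH.
Chain via Clearview Manufacturing Inc. → Halcyon Pharma AG (R2): 86% × 21% × 13% = 2.3478% of Oakhollow Energy Co.
Chain via Ashford Trust → Silverbay Holdings Ltd (R2): 100% × 37% × 18% = 6.66% of Oakhollow Energy Co.
Chain via Redpoint Services GmbH → Vantage Foods Inc. (R2): 21% × 18% × 16% = 0.6048% of Oakhollow Energy Co.
Aggregating (R1): 2.3478% + 6.66% + 0.6048% = 9.6126%.

9.6126%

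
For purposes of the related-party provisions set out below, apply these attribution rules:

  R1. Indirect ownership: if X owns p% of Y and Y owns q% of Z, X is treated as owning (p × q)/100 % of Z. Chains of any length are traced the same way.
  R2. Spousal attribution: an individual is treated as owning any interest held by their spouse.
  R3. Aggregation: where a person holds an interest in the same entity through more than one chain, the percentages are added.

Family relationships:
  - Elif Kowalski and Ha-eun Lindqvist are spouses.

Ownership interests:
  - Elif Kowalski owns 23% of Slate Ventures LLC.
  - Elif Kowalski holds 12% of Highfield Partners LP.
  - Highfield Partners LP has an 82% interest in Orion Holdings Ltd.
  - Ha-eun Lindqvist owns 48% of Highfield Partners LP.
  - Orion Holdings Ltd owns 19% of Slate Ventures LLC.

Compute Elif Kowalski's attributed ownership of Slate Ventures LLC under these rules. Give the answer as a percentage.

By spousal attribution (R2), Elif Kowalski is treated as also owning Ha-eun Lindqvist's interest in Highfield Partners LP, giving 12% + 48% = 60%.
Chain via Highfield Partners LP → Orion Holdings Ltd (R1): 60% × 82% × 19% = 9.348% of Slate Ventures LLC.
Direct interest in Slate Ventures LLC: 23%.
Aggregating (R3): 9.348% + 23% = 32.348%.

32.348%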